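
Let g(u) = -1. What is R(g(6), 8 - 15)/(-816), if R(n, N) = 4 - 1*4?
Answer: 0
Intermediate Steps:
R(n, N) = 0 (R(n, N) = 4 - 4 = 0)
R(g(6), 8 - 15)/(-816) = 0/(-816) = 0*(-1/816) = 0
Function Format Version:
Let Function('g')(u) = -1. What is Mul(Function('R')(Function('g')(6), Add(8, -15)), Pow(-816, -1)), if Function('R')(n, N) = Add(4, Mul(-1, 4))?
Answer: 0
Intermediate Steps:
Function('R')(n, N) = 0 (Function('R')(n, N) = Add(4, -4) = 0)
Mul(Function('R')(Function('g')(6), Add(8, -15)), Pow(-816, -1)) = Mul(0, Pow(-816, -1)) = Mul(0, Rational(-1, 816)) = 0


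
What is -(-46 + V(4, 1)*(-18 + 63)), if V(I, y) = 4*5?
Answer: -854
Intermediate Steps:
V(I, y) = 20
-(-46 + V(4, 1)*(-18 + 63)) = -(-46 + 20*(-18 + 63)) = -(-46 + 20*45) = -(-46 + 900) = -1*854 = -854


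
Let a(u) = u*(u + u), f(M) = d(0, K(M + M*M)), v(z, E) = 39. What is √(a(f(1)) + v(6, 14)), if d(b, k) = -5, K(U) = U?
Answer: √89 ≈ 9.4340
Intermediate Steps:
f(M) = -5
a(u) = 2*u² (a(u) = u*(2*u) = 2*u²)
√(a(f(1)) + v(6, 14)) = √(2*(-5)² + 39) = √(2*25 + 39) = √(50 + 39) = √89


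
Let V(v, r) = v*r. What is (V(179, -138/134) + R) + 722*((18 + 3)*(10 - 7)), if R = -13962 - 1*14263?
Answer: 1144136/67 ≈ 17077.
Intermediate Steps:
R = -28225 (R = -13962 - 14263 = -28225)
V(v, r) = r*v
(V(179, -138/134) + R) + 722*((18 + 3)*(10 - 7)) = (-138/134*179 - 28225) + 722*((18 + 3)*(10 - 7)) = (-138*1/134*179 - 28225) + 722*(21*3) = (-69/67*179 - 28225) + 722*63 = (-12351/67 - 28225) + 45486 = -1903426/67 + 45486 = 1144136/67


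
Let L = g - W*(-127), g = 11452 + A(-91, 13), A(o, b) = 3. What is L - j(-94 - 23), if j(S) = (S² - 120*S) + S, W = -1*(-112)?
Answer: -1933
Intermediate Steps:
W = 112
g = 11455 (g = 11452 + 3 = 11455)
L = 25679 (L = 11455 - 112*(-127) = 11455 - 1*(-14224) = 11455 + 14224 = 25679)
j(S) = S² - 119*S
L - j(-94 - 23) = 25679 - (-94 - 23)*(-119 + (-94 - 23)) = 25679 - (-117)*(-119 - 117) = 25679 - (-117)*(-236) = 25679 - 1*27612 = 25679 - 27612 = -1933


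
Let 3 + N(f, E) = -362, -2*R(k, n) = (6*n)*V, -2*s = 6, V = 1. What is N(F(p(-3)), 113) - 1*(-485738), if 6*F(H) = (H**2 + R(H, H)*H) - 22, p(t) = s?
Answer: 485373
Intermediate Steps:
s = -3 (s = -1/2*6 = -3)
p(t) = -3
R(k, n) = -3*n (R(k, n) = -6*n/2 = -3*n)
F(H) = -11/3 - H**2/3 (F(H) = ((H**2 + (-3*H)*H) - 22)/6 = ((H**2 - 3*H**2) - 22)/6 = (-2*H**2 - 22)/6 = (-22 - 2*H**2)/6 = -11/3 - H**2/3)
N(f, E) = -365 (N(f, E) = -3 - 362 = -365)
N(F(p(-3)), 113) - 1*(-485738) = -365 - 1*(-485738) = -365 + 485738 = 485373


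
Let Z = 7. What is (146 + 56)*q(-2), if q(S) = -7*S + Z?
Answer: 4242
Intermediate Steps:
q(S) = 7 - 7*S (q(S) = -7*S + 7 = 7 - 7*S)
(146 + 56)*q(-2) = (146 + 56)*(7 - 7*(-2)) = 202*(7 + 14) = 202*21 = 4242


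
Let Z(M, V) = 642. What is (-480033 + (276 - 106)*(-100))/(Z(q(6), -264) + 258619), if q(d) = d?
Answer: -497033/259261 ≈ -1.9171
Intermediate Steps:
(-480033 + (276 - 106)*(-100))/(Z(q(6), -264) + 258619) = (-480033 + (276 - 106)*(-100))/(642 + 258619) = (-480033 + 170*(-100))/259261 = (-480033 - 17000)*(1/259261) = -497033*1/259261 = -497033/259261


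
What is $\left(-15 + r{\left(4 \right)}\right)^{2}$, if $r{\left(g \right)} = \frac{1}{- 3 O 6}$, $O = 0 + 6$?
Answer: $\frac{2627641}{11664} \approx 225.28$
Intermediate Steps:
$O = 6$
$r{\left(g \right)} = - \frac{1}{108}$ ($r{\left(g \right)} = \frac{1}{\left(-3\right) 6 \cdot 6} = \frac{1}{\left(-18\right) 6} = \frac{1}{-108} = - \frac{1}{108}$)
$\left(-15 + r{\left(4 \right)}\right)^{2} = \left(-15 - \frac{1}{108}\right)^{2} = \left(- \frac{1621}{108}\right)^{2} = \frac{2627641}{11664}$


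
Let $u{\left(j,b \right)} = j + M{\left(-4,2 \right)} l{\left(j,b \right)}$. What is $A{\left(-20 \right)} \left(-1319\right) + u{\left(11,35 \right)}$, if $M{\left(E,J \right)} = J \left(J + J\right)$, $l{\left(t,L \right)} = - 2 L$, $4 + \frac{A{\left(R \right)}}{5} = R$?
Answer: $157731$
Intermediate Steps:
$A{\left(R \right)} = -20 + 5 R$
$M{\left(E,J \right)} = 2 J^{2}$ ($M{\left(E,J \right)} = J 2 J = 2 J^{2}$)
$u{\left(j,b \right)} = j - 16 b$ ($u{\left(j,b \right)} = j + 2 \cdot 2^{2} \left(- 2 b\right) = j + 2 \cdot 4 \left(- 2 b\right) = j + 8 \left(- 2 b\right) = j - 16 b$)
$A{\left(-20 \right)} \left(-1319\right) + u{\left(11,35 \right)} = \left(-20 + 5 \left(-20\right)\right) \left(-1319\right) + \left(11 - 560\right) = \left(-20 - 100\right) \left(-1319\right) + \left(11 - 560\right) = \left(-120\right) \left(-1319\right) - 549 = 158280 - 549 = 157731$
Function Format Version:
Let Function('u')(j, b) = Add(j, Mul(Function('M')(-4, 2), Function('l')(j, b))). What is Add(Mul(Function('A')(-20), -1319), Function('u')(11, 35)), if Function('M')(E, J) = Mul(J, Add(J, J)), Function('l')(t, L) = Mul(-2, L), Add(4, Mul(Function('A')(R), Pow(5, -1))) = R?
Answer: 157731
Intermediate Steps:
Function('A')(R) = Add(-20, Mul(5, R))
Function('M')(E, J) = Mul(2, Pow(J, 2)) (Function('M')(E, J) = Mul(J, Mul(2, J)) = Mul(2, Pow(J, 2)))
Function('u')(j, b) = Add(j, Mul(-16, b)) (Function('u')(j, b) = Add(j, Mul(Mul(2, Pow(2, 2)), Mul(-2, b))) = Add(j, Mul(Mul(2, 4), Mul(-2, b))) = Add(j, Mul(8, Mul(-2, b))) = Add(j, Mul(-16, b)))
Add(Mul(Function('A')(-20), -1319), Function('u')(11, 35)) = Add(Mul(Add(-20, Mul(5, -20)), -1319), Add(11, Mul(-16, 35))) = Add(Mul(Add(-20, -100), -1319), Add(11, -560)) = Add(Mul(-120, -1319), -549) = Add(158280, -549) = 157731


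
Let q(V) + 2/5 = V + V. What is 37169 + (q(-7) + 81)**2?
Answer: 1040114/25 ≈ 41605.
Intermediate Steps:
q(V) = -2/5 + 2*V (q(V) = -2/5 + (V + V) = -2/5 + 2*V)
37169 + (q(-7) + 81)**2 = 37169 + ((-2/5 + 2*(-7)) + 81)**2 = 37169 + ((-2/5 - 14) + 81)**2 = 37169 + (-72/5 + 81)**2 = 37169 + (333/5)**2 = 37169 + 110889/25 = 1040114/25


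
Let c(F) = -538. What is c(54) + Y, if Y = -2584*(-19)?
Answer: 48558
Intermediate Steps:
Y = 49096
c(54) + Y = -538 + 49096 = 48558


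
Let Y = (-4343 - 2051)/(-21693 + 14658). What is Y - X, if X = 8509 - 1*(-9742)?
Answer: -128389391/7035 ≈ -18250.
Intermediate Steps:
Y = 6394/7035 (Y = -6394/(-7035) = -6394*(-1/7035) = 6394/7035 ≈ 0.90888)
X = 18251 (X = 8509 + 9742 = 18251)
Y - X = 6394/7035 - 1*18251 = 6394/7035 - 18251 = -128389391/7035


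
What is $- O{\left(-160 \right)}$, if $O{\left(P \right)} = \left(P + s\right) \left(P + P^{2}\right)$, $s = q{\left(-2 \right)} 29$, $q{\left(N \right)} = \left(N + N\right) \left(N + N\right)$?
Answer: $-7733760$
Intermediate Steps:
$q{\left(N \right)} = 4 N^{2}$ ($q{\left(N \right)} = 2 N 2 N = 4 N^{2}$)
$s = 464$ ($s = 4 \left(-2\right)^{2} \cdot 29 = 4 \cdot 4 \cdot 29 = 16 \cdot 29 = 464$)
$O{\left(P \right)} = \left(464 + P\right) \left(P + P^{2}\right)$ ($O{\left(P \right)} = \left(P + 464\right) \left(P + P^{2}\right) = \left(464 + P\right) \left(P + P^{2}\right)$)
$- O{\left(-160 \right)} = - \left(-160\right) \left(464 + \left(-160\right)^{2} + 465 \left(-160\right)\right) = - \left(-160\right) \left(464 + 25600 - 74400\right) = - \left(-160\right) \left(-48336\right) = \left(-1\right) 7733760 = -7733760$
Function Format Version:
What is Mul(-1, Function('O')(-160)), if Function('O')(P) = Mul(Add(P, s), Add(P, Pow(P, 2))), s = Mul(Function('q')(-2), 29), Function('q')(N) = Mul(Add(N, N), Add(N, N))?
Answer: -7733760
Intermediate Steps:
Function('q')(N) = Mul(4, Pow(N, 2)) (Function('q')(N) = Mul(Mul(2, N), Mul(2, N)) = Mul(4, Pow(N, 2)))
s = 464 (s = Mul(Mul(4, Pow(-2, 2)), 29) = Mul(Mul(4, 4), 29) = Mul(16, 29) = 464)
Function('O')(P) = Mul(Add(464, P), Add(P, Pow(P, 2))) (Function('O')(P) = Mul(Add(P, 464), Add(P, Pow(P, 2))) = Mul(Add(464, P), Add(P, Pow(P, 2))))
Mul(-1, Function('O')(-160)) = Mul(-1, Mul(-160, Add(464, Pow(-160, 2), Mul(465, -160)))) = Mul(-1, Mul(-160, Add(464, 25600, -74400))) = Mul(-1, Mul(-160, -48336)) = Mul(-1, 7733760) = -7733760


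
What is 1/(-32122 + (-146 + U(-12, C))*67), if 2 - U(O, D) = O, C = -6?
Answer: -1/40966 ≈ -2.4410e-5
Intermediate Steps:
U(O, D) = 2 - O
1/(-32122 + (-146 + U(-12, C))*67) = 1/(-32122 + (-146 + (2 - 1*(-12)))*67) = 1/(-32122 + (-146 + (2 + 12))*67) = 1/(-32122 + (-146 + 14)*67) = 1/(-32122 - 132*67) = 1/(-32122 - 8844) = 1/(-40966) = -1/40966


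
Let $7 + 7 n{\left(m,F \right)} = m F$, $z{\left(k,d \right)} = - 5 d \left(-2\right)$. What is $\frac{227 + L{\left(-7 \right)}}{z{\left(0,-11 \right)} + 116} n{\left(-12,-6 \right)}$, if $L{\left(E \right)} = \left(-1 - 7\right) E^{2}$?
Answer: $- \frac{3575}{14} \approx -255.36$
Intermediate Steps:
$L{\left(E \right)} = - 8 E^{2}$
$z{\left(k,d \right)} = 10 d$
$n{\left(m,F \right)} = -1 + \frac{F m}{7}$ ($n{\left(m,F \right)} = -1 + \frac{m F}{7} = -1 + \frac{F m}{7}$)
$\frac{227 + L{\left(-7 \right)}}{z{\left(0,-11 \right)} + 116} n{\left(-12,-6 \right)} = \frac{227 - 8 \left(-7\right)^{2}}{10 \left(-11\right) + 116} \left(-1 + \frac{1}{7} \left(-6\right) \left(-12\right)\right) = \frac{227 - 392}{-110 + 116} \left(-1 + \frac{72}{7}\right) = \frac{227 - 392}{6} \cdot \frac{65}{7} = \left(-165\right) \frac{1}{6} \cdot \frac{65}{7} = \left(- \frac{55}{2}\right) \frac{65}{7} = - \frac{3575}{14}$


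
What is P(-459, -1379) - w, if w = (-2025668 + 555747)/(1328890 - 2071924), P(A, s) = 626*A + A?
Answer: -213841453883/743034 ≈ -2.8780e+5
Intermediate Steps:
P(A, s) = 627*A
w = 1469921/743034 (w = -1469921/(-743034) = -1469921*(-1/743034) = 1469921/743034 ≈ 1.9783)
P(-459, -1379) - w = 627*(-459) - 1*1469921/743034 = -287793 - 1469921/743034 = -213841453883/743034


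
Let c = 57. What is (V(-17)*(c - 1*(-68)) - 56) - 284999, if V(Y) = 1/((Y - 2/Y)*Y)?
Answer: -81810660/287 ≈ -2.8505e+5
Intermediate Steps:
V(Y) = 1/(Y*(Y - 2/Y))
(V(-17)*(c - 1*(-68)) - 56) - 284999 = ((57 - 1*(-68))/(-2 + (-17)²) - 56) - 284999 = ((57 + 68)/(-2 + 289) - 56) - 284999 = (125/287 - 56) - 284999 = -15947/287 - 284999 = -81810660/287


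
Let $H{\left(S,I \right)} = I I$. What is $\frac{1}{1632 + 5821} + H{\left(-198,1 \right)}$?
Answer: $\frac{7454}{7453} \approx 1.0001$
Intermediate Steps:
$H{\left(S,I \right)} = I^{2}$
$\frac{1}{1632 + 5821} + H{\left(-198,1 \right)} = \frac{1}{1632 + 5821} + 1^{2} = \frac{1}{7453} + 1 = \frac{7454}{7453}$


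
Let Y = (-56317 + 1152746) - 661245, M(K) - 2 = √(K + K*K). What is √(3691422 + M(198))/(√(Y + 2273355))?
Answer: √(9998365869536 + 8125617*√4378)/2708539 ≈ 1.1675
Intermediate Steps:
M(K) = 2 + √(K + K²) (M(K) = 2 + √(K + K*K) = 2 + √(K + K²))
Y = 435184 (Y = 1096429 - 661245 = 435184)
√(3691422 + M(198))/(√(Y + 2273355)) = √(3691422 + (2 + √(198*(1 + 198))))/(√(435184 + 2273355)) = √(3691422 + (2 + √(198*199)))/(√2708539) = √(3691422 + (2 + √39402))*(√2708539/2708539) = √(3691422 + (2 + 3*√4378))*(√2708539/2708539) = √(3691424 + 3*√4378)*(√2708539/2708539) = √2708539*√(3691424 + 3*√4378)/2708539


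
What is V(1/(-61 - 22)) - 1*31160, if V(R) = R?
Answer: -2586281/83 ≈ -31160.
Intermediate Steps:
V(1/(-61 - 22)) - 1*31160 = 1/(-61 - 22) - 1*31160 = 1/(-83) - 31160 = -1/83 - 31160 = -2586281/83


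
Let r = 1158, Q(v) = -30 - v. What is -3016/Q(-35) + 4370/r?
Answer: -1735339/2895 ≈ -599.43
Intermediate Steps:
-3016/Q(-35) + 4370/r = -3016/(-30 - 1*(-35)) + 4370/1158 = -3016/(-30 + 35) + 4370*(1/1158) = -3016/5 + 2185/579 = -1735339/2895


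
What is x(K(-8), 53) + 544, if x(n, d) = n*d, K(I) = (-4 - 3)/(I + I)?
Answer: 9075/16 ≈ 567.19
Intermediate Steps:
K(I) = -7/(2*I) (K(I) = -7*1/(2*I) = -7/(2*I))
x(n, d) = d*n
x(K(-8), 53) + 544 = 53*(-7/2/(-8)) + 544 = 53*(-7/2*(-⅛)) + 544 = 53*(7/16) + 544 = 371/16 + 544 = 9075/16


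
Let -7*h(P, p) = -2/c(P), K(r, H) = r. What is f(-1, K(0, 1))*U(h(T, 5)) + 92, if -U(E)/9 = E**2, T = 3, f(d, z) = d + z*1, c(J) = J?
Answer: 4512/49 ≈ 92.082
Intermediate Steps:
f(d, z) = d + z
h(P, p) = 2/(7*P) (h(P, p) = -(-2)/(7*P) = 2/(7*P))
U(E) = -9*E**2
f(-1, K(0, 1))*U(h(T, 5)) + 92 = (-1 + 0)*(-9*((2/7)/3)**2) + 92 = -(-9)*((2/7)*(1/3))**2 + 92 = -(-9)*(2/21)**2 + 92 = -(-9)*4/441 + 92 = -1*(-4/49) + 92 = 4/49 + 92 = 4512/49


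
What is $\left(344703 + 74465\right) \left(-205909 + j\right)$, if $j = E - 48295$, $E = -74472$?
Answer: $-137770461568$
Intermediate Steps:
$j = -122767$ ($j = -74472 - 48295 = -122767$)
$\left(344703 + 74465\right) \left(-205909 + j\right) = \left(344703 + 74465\right) \left(-205909 - 122767\right) = 419168 \left(-328676\right) = -137770461568$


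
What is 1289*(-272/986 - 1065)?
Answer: -39821077/29 ≈ -1.3731e+6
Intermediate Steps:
1289*(-272/986 - 1065) = 1289*(-272*1/986 - 1065) = 1289*(-8/29 - 1065) = 1289*(-30893/29) = -39821077/29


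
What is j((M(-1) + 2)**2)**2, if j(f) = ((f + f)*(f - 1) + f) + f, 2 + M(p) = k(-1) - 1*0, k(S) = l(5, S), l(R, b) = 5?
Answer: 1562500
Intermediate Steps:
k(S) = 5
M(p) = 3 (M(p) = -2 + (5 - 1*0) = -2 + (5 + 0) = -2 + 5 = 3)
j(f) = 2*f + 2*f*(-1 + f) (j(f) = ((2*f)*(-1 + f) + f) + f = (2*f*(-1 + f) + f) + f = (f + 2*f*(-1 + f)) + f = 2*f + 2*f*(-1 + f))
j((M(-1) + 2)**2)**2 = (2*((3 + 2)**2)**2)**2 = (2*(5**2)**2)**2 = (2*25**2)**2 = (2*625)**2 = 1250**2 = 1562500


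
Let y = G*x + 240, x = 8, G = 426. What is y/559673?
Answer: 3648/559673 ≈ 0.0065181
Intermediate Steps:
y = 3648 (y = 426*8 + 240 = 3408 + 240 = 3648)
y/559673 = 3648/559673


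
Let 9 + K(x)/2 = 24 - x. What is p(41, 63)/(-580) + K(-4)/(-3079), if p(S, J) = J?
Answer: -216017/1785820 ≈ -0.12096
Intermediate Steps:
K(x) = 30 - 2*x (K(x) = -18 + 2*(24 - x) = -18 + (48 - 2*x) = 30 - 2*x)
p(41, 63)/(-580) + K(-4)/(-3079) = 63/(-580) + (30 - 2*(-4))/(-3079) = 63*(-1/580) + (30 + 8)*(-1/3079) = -63/580 + 38*(-1/3079) = -63/580 - 38/3079 = -216017/1785820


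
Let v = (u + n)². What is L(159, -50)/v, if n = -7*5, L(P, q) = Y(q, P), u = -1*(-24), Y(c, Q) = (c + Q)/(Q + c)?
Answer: 1/121 ≈ 0.0082645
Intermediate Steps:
Y(c, Q) = 1 (Y(c, Q) = (Q + c)/(Q + c) = 1)
u = 24
L(P, q) = 1
n = -35
v = 121 (v = (24 - 35)² = (-11)² = 121)
L(159, -50)/v = 1/121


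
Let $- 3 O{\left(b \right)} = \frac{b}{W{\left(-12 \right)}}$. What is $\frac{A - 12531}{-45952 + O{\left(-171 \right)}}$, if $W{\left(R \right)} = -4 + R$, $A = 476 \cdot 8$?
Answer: $\frac{139568}{735289} \approx 0.18981$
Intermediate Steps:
$A = 3808$
$O{\left(b \right)} = \frac{b}{48}$ ($O{\left(b \right)} = - \frac{b \frac{1}{-4 - 12}}{3} = - \frac{b \frac{1}{-16}}{3} = - \frac{b \left(- \frac{1}{16}\right)}{3} = - \frac{\left(- \frac{1}{16}\right) b}{3} = \frac{b}{48}$)
$\frac{A - 12531}{-45952 + O{\left(-171 \right)}} = \frac{3808 - 12531}{-45952 + \frac{1}{48} \left(-171\right)} = \frac{3808 - 12531}{-45952 - \frac{57}{16}} = \frac{3808 - 12531}{- \frac{735289}{16}} = \left(3808 - 12531\right) \left(- \frac{16}{735289}\right) = \left(-8723\right) \left(- \frac{16}{735289}\right) = \frac{139568}{735289}$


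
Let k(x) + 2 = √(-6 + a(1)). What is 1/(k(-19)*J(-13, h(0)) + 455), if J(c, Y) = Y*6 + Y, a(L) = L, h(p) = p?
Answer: 1/455 ≈ 0.0021978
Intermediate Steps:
J(c, Y) = 7*Y (J(c, Y) = 6*Y + Y = 7*Y)
k(x) = -2 + I*√5 (k(x) = -2 + √(-6 + 1) = -2 + √(-5) = -2 + I*√5)
1/(k(-19)*J(-13, h(0)) + 455) = 1/((-2 + I*√5)*(7*0) + 455) = 1/((-2 + I*√5)*0 + 455) = 1/(0 + 455) = 1/455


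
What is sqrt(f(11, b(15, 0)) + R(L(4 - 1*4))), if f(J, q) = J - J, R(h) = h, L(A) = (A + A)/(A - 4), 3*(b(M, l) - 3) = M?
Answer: 0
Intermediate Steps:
b(M, l) = 3 + M/3
L(A) = 2*A/(-4 + A) (L(A) = (2*A)/(-4 + A) = 2*A/(-4 + A))
f(J, q) = 0
sqrt(f(11, b(15, 0)) + R(L(4 - 1*4))) = sqrt(0 + 2*(4 - 1*4)/(-4 + (4 - 1*4))) = sqrt(0 + 2*(4 - 4)/(-4 + (4 - 4))) = sqrt(0 + 2*0/(-4 + 0)) = sqrt(0 + 2*0/(-4)) = sqrt(0 + 2*0*(-1/4)) = sqrt(0 + 0) = sqrt(0) = 0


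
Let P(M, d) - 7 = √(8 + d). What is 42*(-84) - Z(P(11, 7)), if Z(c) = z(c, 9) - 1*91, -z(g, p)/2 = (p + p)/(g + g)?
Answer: -58366/17 - 9*√15/17 ≈ -3435.3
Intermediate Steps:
z(g, p) = -2*p/g (z(g, p) = -2*(p + p)/(g + g) = -2*2*p/(2*g) = -2*2*p*1/(2*g) = -2*p/g)
P(M, d) = 7 + √(8 + d)
Z(c) = -91 - 18/c (Z(c) = -2*9/c - 1*91 = -18/c - 91 = -91 - 18/c)
42*(-84) - Z(P(11, 7)) = 42*(-84) - (-91 - 18/(7 + √(8 + 7))) = -3528 - (-91 - 18/(7 + √15)) = -3528 + (91 + 18/(7 + √15)) = -3437 + 18/(7 + √15)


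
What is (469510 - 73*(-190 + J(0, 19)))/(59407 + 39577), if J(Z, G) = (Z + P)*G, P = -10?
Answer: 248625/49492 ≈ 5.0235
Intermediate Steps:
J(Z, G) = G*(-10 + Z) (J(Z, G) = (Z - 10)*G = (-10 + Z)*G = G*(-10 + Z))
(469510 - 73*(-190 + J(0, 19)))/(59407 + 39577) = (469510 - 73*(-190 + 19*(-10 + 0)))/(59407 + 39577) = (469510 - 73*(-190 + 19*(-10)))/98984 = (469510 - 73*(-190 - 190))*(1/98984) = (469510 - 73*(-380))*(1/98984) = (469510 + 27740)*(1/98984) = 497250*(1/98984) = 248625/49492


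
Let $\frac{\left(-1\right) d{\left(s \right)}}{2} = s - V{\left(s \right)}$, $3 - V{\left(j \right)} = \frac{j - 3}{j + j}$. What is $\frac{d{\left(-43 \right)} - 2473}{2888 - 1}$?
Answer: $- \frac{102429}{124141} \approx -0.8251$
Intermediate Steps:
$V{\left(j \right)} = 3 - \frac{-3 + j}{2 j}$ ($V{\left(j \right)} = 3 - \frac{j - 3}{j + j} = 3 - \frac{-3 + j}{2 j}$)
$d{\left(s \right)} = - 2 s + \frac{3 + 5 s}{s}$ ($d{\left(s \right)} = - 2 \left(s - \frac{3 + 5 s}{2 s}\right) = - 2 s + \frac{3 + 5 s}{s}$)
$\frac{d{\left(-43 \right)} - 2473}{2888 - 1} = \frac{\left(5 - -86 + \frac{3}{-43}\right) - 2473}{2888 - 1} = \frac{\left(5 + 86 + 3 \left(- \frac{1}{43}\right)\right) - 2473}{2887} = \left(\left(5 + 86 - \frac{3}{43}\right) - 2473\right) \frac{1}{2887} = \left(\frac{3910}{43} - 2473\right) \frac{1}{2887} = \left(- \frac{102429}{43}\right) \frac{1}{2887} = - \frac{102429}{124141}$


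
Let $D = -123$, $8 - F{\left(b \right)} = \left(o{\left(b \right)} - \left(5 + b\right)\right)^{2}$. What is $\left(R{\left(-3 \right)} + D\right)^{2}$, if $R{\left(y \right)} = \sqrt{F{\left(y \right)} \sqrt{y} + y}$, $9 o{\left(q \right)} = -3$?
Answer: $\frac{\left(369 - \sqrt{-27 + 23 i \sqrt{3}}\right)^{2}}{9} \approx 14860.0 - 498.14 i$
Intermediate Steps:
$o{\left(q \right)} = - \frac{1}{3}$ ($o{\left(q \right)} = \frac{1}{9} \left(-3\right) = - \frac{1}{3}$)
$F{\left(b \right)} = 8 - \left(- \frac{16}{3} - b\right)^{2}$ ($F{\left(b \right)} = 8 - \left(- \frac{1}{3} - \left(5 + b\right)\right)^{2} = 8 - \left(- \frac{16}{3} - b\right)^{2}$)
$R{\left(y \right)} = \sqrt{y + \sqrt{y} \left(8 - \frac{\left(16 + 3 y\right)^{2}}{9}\right)}$ ($R{\left(y \right)} = \sqrt{\left(8 - \frac{\left(16 + 3 y\right)^{2}}{9}\right) \sqrt{y} + y} = \sqrt{\sqrt{y} \left(8 - \frac{\left(16 + 3 y\right)^{2}}{9}\right) + y} = \sqrt{y + \sqrt{y} \left(8 - \frac{\left(16 + 3 y\right)^{2}}{9}\right)}$)
$\left(R{\left(-3 \right)} + D\right)^{2} = \left(\frac{\sqrt{9 \left(-3\right) - \sqrt{-3} \left(-72 + \left(16 + 3 \left(-3\right)\right)^{2}\right)}}{3} - 123\right)^{2} = \left(\frac{\sqrt{-27 - i \sqrt{3} \left(-72 + \left(16 - 9\right)^{2}\right)}}{3} - 123\right)^{2} = \left(\frac{\sqrt{-27 - i \sqrt{3} \left(-72 + 7^{2}\right)}}{3} - 123\right)^{2} = \left(\frac{\sqrt{-27 - i \sqrt{3} \left(-72 + 49\right)}}{3} - 123\right)^{2} = \left(\frac{\sqrt{-27 - i \sqrt{3} \left(-23\right)}}{3} - 123\right)^{2} = \left(\frac{\sqrt{-27 + 23 i \sqrt{3}}}{3} - 123\right)^{2} = \left(-123 + \frac{\sqrt{-27 + 23 i \sqrt{3}}}{3}\right)^{2}$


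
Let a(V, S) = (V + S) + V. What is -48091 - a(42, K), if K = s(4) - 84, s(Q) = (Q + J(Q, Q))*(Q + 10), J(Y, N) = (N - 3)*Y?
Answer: -48203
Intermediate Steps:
J(Y, N) = Y*(-3 + N) (J(Y, N) = (-3 + N)*Y = Y*(-3 + N))
s(Q) = (10 + Q)*(Q + Q*(-3 + Q)) (s(Q) = (Q + Q*(-3 + Q))*(Q + 10) = (Q + Q*(-3 + Q))*(10 + Q) = (10 + Q)*(Q + Q*(-3 + Q)))
K = 28 (K = 4*(-20 + 4² + 8*4) - 84 = 4*(-20 + 16 + 32) - 84 = 4*28 - 84 = 112 - 84 = 28)
a(V, S) = S + 2*V (a(V, S) = (S + V) + V = S + 2*V)
-48091 - a(42, K) = -48091 - (28 + 2*42) = -48091 - (28 + 84) = -48091 - 1*112 = -48091 - 112 = -48203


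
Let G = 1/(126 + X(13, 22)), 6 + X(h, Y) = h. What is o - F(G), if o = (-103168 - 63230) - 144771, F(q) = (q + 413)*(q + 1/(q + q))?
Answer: -5990151756/17689 ≈ -3.3864e+5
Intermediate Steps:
X(h, Y) = -6 + h
G = 1/133 (G = 1/(126 + (-6 + 13)) = 1/(126 + 7) = 1/133 ≈ 0.0075188)
F(q) = (413 + q)*(q + 1/(2*q))
o = -311169 (o = -166398 - 144771 = -311169)
o - F(G) = -311169 - (½ + (1/133)² + 413*(1/133) + 413/(2*(1/133))) = -311169 - (½ + 1/17689 + 59/19 + (413/2)*133) = -311169 - (½ + 1/17689 + 59/19 + 54929/2) = -311169 - 1*485883315/17689 = -311169 - 485883315/17689 = -5990151756/17689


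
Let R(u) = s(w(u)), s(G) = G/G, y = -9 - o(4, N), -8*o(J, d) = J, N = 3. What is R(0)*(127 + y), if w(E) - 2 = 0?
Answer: 237/2 ≈ 118.50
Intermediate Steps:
w(E) = 2 (w(E) = 2 + 0 = 2)
o(J, d) = -J/8
y = -17/2 (y = -9 - (-1)*4/8 = -9 - 1*(-1/2) = -9 + 1/2 = -17/2 ≈ -8.5000)
s(G) = 1
R(u) = 1
R(0)*(127 + y) = 1*(127 - 17/2) = 1*(237/2) = 237/2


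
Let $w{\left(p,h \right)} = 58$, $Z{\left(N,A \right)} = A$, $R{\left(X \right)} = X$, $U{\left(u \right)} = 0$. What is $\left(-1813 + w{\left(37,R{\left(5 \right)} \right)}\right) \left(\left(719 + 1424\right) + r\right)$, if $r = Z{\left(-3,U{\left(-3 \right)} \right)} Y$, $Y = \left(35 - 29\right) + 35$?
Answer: $-3760965$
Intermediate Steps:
$Y = 41$ ($Y = 6 + 35 = 41$)
$r = 0$ ($r = 0 \cdot 41 = 0$)
$\left(-1813 + w{\left(37,R{\left(5 \right)} \right)}\right) \left(\left(719 + 1424\right) + r\right) = \left(-1813 + 58\right) \left(\left(719 + 1424\right) + 0\right) = - 1755 \left(2143 + 0\right) = \left(-1755\right) 2143 = -3760965$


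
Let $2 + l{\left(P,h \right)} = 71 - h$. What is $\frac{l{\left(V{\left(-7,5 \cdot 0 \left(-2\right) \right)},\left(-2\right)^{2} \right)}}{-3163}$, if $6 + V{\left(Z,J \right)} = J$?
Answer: $- \frac{65}{3163} \approx -0.02055$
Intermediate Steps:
$V{\left(Z,J \right)} = -6 + J$
$l{\left(P,h \right)} = 69 - h$ ($l{\left(P,h \right)} = -2 - \left(-71 + h\right) = 69 - h$)
$\frac{l{\left(V{\left(-7,5 \cdot 0 \left(-2\right) \right)},\left(-2\right)^{2} \right)}}{-3163} = \frac{69 - \left(-2\right)^{2}}{-3163} = \left(69 - 4\right) \left(- \frac{1}{3163}\right) = 65 \left(- \frac{1}{3163}\right) = - \frac{65}{3163}$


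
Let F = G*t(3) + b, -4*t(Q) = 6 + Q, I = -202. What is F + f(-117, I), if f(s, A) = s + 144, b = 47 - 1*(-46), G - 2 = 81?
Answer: -267/4 ≈ -66.750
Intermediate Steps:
G = 83 (G = 2 + 81 = 83)
b = 93 (b = 47 + 46 = 93)
t(Q) = -3/2 - Q/4 (t(Q) = -(6 + Q)/4 = -3/2 - Q/4)
f(s, A) = 144 + s
F = -375/4 (F = 83*(-3/2 - 1/4*3) + 93 = 83*(-3/2 - 3/4) + 93 = 83*(-9/4) + 93 = -747/4 + 93 = -375/4 ≈ -93.750)
F + f(-117, I) = -375/4 + (144 - 117) = -375/4 + 27 = -267/4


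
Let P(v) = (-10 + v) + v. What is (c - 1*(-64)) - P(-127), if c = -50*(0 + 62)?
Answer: -2772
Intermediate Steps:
P(v) = -10 + 2*v
c = -3100 (c = -50*62 = -1*3100 = -3100)
(c - 1*(-64)) - P(-127) = (-3100 - 1*(-64)) - (-10 + 2*(-127)) = (-3100 + 64) - (-10 - 254) = -3036 - 1*(-264) = -3036 + 264 = -2772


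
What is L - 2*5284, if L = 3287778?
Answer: 3277210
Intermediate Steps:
L - 2*5284 = 3287778 - 2*5284 = 3287778 - 10568 = 3277210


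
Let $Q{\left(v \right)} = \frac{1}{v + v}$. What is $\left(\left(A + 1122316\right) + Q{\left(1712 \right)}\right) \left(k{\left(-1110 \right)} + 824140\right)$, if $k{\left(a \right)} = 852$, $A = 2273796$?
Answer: $\frac{299788879753909}{107} \approx 2.8018 \cdot 10^{12}$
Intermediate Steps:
$Q{\left(v \right)} = \frac{1}{2 v}$
$\left(\left(A + 1122316\right) + Q{\left(1712 \right)}\right) \left(k{\left(-1110 \right)} + 824140\right) = \left(\left(2273796 + 1122316\right) + \frac{1}{2 \cdot 1712}\right) \left(852 + 824140\right) = \left(3396112 + \frac{1}{2} \cdot \frac{1}{1712}\right) 824992 = \left(3396112 + \frac{1}{3424}\right) 824992 = \frac{11628287489}{3424} \cdot 824992 = \frac{299788879753909}{107}$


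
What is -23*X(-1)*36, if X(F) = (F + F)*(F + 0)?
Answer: -1656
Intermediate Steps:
X(F) = 2*F² (X(F) = (2*F)*F = 2*F²)
-23*X(-1)*36 = -46*(-1)²*36 = -46*36 = -1656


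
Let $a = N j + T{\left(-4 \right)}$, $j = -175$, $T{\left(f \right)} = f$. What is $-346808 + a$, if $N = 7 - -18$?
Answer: $-351187$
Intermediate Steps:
$N = 25$ ($N = 7 + 18 = 25$)
$a = -4379$ ($a = 25 \left(-175\right) - 4 = -4375 - 4 = -4379$)
$-346808 + a = -346808 - 4379 = -351187$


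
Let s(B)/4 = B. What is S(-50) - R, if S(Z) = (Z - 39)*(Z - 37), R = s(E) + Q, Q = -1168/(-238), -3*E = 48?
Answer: 928449/119 ≈ 7802.1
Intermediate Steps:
E = -16 (E = -1/3*48 = -16)
s(B) = 4*B
Q = 584/119 (Q = -1168*(-1/238) = 584/119 ≈ 4.9076)
R = -7032/119 (R = 4*(-16) + 584/119 = -64 + 584/119 = -7032/119 ≈ -59.092)
S(Z) = (-39 + Z)*(-37 + Z)
S(-50) - R = (1443 + (-50)**2 - 76*(-50)) - 1*(-7032/119) = (1443 + 2500 + 3800) + 7032/119 = 7743 + 7032/119 = 928449/119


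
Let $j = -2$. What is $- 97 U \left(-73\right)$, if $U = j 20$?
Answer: $-283240$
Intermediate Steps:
$U = -40$ ($U = \left(-2\right) 20 = -40$)
$- 97 U \left(-73\right) = \left(-97\right) \left(-40\right) \left(-73\right) = 3880 \left(-73\right) = -283240$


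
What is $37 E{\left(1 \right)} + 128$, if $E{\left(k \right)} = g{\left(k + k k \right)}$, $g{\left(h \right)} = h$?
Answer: $202$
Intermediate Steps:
$E{\left(k \right)} = k + k^{2}$ ($E{\left(k \right)} = k + k k = k + k^{2}$)
$37 E{\left(1 \right)} + 128 = 37 \cdot 1 \left(1 + 1\right) + 128 = 37 \cdot 1 \cdot 2 + 128 = 37 \cdot 2 + 128 = 74 + 128 = 202$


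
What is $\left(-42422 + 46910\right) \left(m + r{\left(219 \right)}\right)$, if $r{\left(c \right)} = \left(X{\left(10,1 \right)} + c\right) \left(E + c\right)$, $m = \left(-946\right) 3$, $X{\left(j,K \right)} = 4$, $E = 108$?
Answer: $314532504$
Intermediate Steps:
$m = -2838$
$r{\left(c \right)} = \left(4 + c\right) \left(108 + c\right)$
$\left(-42422 + 46910\right) \left(m + r{\left(219 \right)}\right) = \left(-42422 + 46910\right) \left(-2838 + \left(432 + 219^{2} + 112 \cdot 219\right)\right) = 4488 \left(-2838 + \left(432 + 47961 + 24528\right)\right) = 4488 \left(-2838 + 72921\right) = 4488 \cdot 70083 = 314532504$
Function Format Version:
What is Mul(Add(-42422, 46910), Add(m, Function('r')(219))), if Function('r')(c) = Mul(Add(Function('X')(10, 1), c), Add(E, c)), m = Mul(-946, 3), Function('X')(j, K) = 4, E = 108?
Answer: 314532504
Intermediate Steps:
m = -2838
Function('r')(c) = Mul(Add(4, c), Add(108, c))
Mul(Add(-42422, 46910), Add(m, Function('r')(219))) = Mul(Add(-42422, 46910), Add(-2838, Add(432, Pow(219, 2), Mul(112, 219)))) = Mul(4488, Add(-2838, Add(432, 47961, 24528))) = Mul(4488, Add(-2838, 72921)) = Mul(4488, 70083) = 314532504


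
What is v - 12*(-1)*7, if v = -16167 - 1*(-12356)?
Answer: -3727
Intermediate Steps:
v = -3811 (v = -16167 + 12356 = -3811)
v - 12*(-1)*7 = -3811 - 12*(-1)*7 = -3811 - (-12)*7 = -3811 - 1*(-84) = -3811 + 84 = -3727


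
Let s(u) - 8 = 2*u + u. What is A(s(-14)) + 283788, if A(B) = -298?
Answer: 283490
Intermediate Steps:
s(u) = 8 + 3*u (s(u) = 8 + (2*u + u) = 8 + 3*u)
A(s(-14)) + 283788 = -298 + 283788 = 283490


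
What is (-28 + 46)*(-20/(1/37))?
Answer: -13320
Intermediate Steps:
(-28 + 46)*(-20/(1/37)) = 18*(-20/1/37) = 18*(-20*37) = 18*(-740) = -13320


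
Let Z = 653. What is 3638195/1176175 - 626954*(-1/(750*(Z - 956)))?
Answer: 162494896/485974125 ≈ 0.33437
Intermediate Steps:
3638195/1176175 - 626954*(-1/(750*(Z - 956))) = 3638195/1176175 - 626954*(-1/(750*(653 - 956))) = 3638195*(1/1176175) - 626954/((-303*(-750))) = 66149/21385 - 626954/227250 = 66149/21385 - 626954*1/227250 = 66149/21385 - 313477/113625 = 162494896/485974125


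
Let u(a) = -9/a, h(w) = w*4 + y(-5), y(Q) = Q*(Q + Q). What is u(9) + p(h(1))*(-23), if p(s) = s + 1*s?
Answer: -2485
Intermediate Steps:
y(Q) = 2*Q**2 (y(Q) = Q*(2*Q) = 2*Q**2)
h(w) = 50 + 4*w (h(w) = w*4 + 2*(-5)**2 = 4*w + 2*25 = 4*w + 50 = 50 + 4*w)
p(s) = 2*s (p(s) = s + s = 2*s)
u(9) + p(h(1))*(-23) = -9/9 + (2*(50 + 4*1))*(-23) = -9*1/9 + (2*(50 + 4))*(-23) = -1 + (2*54)*(-23) = -1 + 108*(-23) = -1 - 2484 = -2485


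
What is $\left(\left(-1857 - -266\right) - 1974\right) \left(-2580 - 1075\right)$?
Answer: $13030075$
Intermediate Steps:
$\left(\left(-1857 - -266\right) - 1974\right) \left(-2580 - 1075\right) = \left(\left(-1857 + 266\right) - 1974\right) \left(-3655\right) = \left(-1591 - 1974\right) \left(-3655\right) = \left(-3565\right) \left(-3655\right) = 13030075$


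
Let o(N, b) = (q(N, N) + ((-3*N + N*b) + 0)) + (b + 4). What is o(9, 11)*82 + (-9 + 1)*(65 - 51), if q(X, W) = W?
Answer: 7760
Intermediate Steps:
o(N, b) = 4 + b - 2*N + N*b (o(N, b) = (N + ((-3*N + N*b) + 0)) + (b + 4) = (N + (-3*N + N*b)) + (4 + b) = (-2*N + N*b) + (4 + b) = 4 + b - 2*N + N*b)
o(9, 11)*82 + (-9 + 1)*(65 - 51) = (4 + 11 - 2*9 + 9*11)*82 + (-9 + 1)*(65 - 51) = (4 + 11 - 18 + 99)*82 - 8*14 = 96*82 - 112 = 7872 - 112 = 7760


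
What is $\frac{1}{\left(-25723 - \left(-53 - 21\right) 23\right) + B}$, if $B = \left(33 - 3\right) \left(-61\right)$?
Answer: $- \frac{1}{25851} \approx -3.8683 \cdot 10^{-5}$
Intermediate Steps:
$B = -1830$ ($B = 30 \left(-61\right) = -1830$)
$\frac{1}{\left(-25723 - \left(-53 - 21\right) 23\right) + B} = \frac{1}{\left(-25723 - \left(-53 - 21\right) 23\right) - 1830} = \frac{1}{\left(-25723 - \left(-74\right) 23\right) - 1830} = \frac{1}{\left(-25723 - -1702\right) - 1830} = \frac{1}{\left(-25723 + 1702\right) - 1830} = \frac{1}{-24021 - 1830} = \frac{1}{-25851} = - \frac{1}{25851}$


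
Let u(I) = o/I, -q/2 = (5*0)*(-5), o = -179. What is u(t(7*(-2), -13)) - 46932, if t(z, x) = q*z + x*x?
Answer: -7931687/169 ≈ -46933.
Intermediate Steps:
q = 0 (q = -2*5*0*(-5) = -0*(-5) = -2*0 = 0)
t(z, x) = x² (t(z, x) = 0*z + x*x = 0 + x² = x²)
u(I) = -179/I
u(t(7*(-2), -13)) - 46932 = -179/((-13)²) - 46932 = -179/169 - 46932 = -7931687/169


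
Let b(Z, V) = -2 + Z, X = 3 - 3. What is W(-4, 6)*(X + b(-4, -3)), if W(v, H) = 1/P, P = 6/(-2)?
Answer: 2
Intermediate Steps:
P = -3 (P = 6*(-½) = -3)
X = 0
W(v, H) = -⅓ (W(v, H) = 1/(-3) = -⅓)
W(-4, 6)*(X + b(-4, -3)) = -(0 + (-2 - 4))/3 = -(0 - 6)/3 = -⅓*(-6) = 2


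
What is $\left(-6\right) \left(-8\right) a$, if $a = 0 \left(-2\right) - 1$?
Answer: $-48$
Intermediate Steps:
$a = -1$ ($a = 0 - 1 = -1$)
$\left(-6\right) \left(-8\right) a = \left(-6\right) \left(-8\right) \left(-1\right) = 48 \left(-1\right) = -48$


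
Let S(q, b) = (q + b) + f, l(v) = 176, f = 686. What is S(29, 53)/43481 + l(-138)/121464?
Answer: 12617126/660172023 ≈ 0.019112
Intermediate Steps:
S(q, b) = 686 + b + q (S(q, b) = (q + b) + 686 = (b + q) + 686 = 686 + b + q)
S(29, 53)/43481 + l(-138)/121464 = (686 + 53 + 29)/43481 + 176/121464 = 768*(1/43481) + 176*(1/121464) = 768/43481 + 22/15183 = 12617126/660172023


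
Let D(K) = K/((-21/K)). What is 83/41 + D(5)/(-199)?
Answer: 347882/171339 ≈ 2.0304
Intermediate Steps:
D(K) = -K**2/21 (D(K) = K*(-K/21) = -K**2/21)
83/41 + D(5)/(-199) = 83/41 - 1/21*5**2/(-199) = 83*(1/41) - 1/21*25*(-1/199) = 83/41 - 25/21*(-1/199) = 83/41 + 25/4179 = 347882/171339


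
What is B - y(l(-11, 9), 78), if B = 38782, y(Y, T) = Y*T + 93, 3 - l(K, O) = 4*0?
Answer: 38455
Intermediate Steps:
l(K, O) = 3 (l(K, O) = 3 - 4*0 = 3 - 1*0 = 3 + 0 = 3)
y(Y, T) = 93 + T*Y (y(Y, T) = T*Y + 93 = 93 + T*Y)
B - y(l(-11, 9), 78) = 38782 - (93 + 78*3) = 38782 - (93 + 234) = 38782 - 1*327 = 38782 - 327 = 38455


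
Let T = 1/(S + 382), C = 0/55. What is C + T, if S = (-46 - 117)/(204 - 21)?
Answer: 183/69743 ≈ 0.0026239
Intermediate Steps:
S = -163/183 ≈ -0.89071
C = 0 (C = (1/55)*0 = 0)
T = 183/69743 (T = 1/(-163/183 + 382) = 1/(69743/183) = 183/69743 ≈ 0.0026239)
C + T = 0 + 183/69743 = 183/69743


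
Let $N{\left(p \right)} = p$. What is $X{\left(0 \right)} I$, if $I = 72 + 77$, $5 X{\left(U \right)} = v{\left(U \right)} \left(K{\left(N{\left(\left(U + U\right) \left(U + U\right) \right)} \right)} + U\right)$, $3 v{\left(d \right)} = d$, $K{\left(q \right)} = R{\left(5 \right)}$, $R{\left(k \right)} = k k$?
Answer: $0$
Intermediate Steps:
$R{\left(k \right)} = k^{2}$
$K{\left(q \right)} = 25$ ($K{\left(q \right)} = 5^{2} = 25$)
$v{\left(d \right)} = \frac{d}{3}$
$X{\left(U \right)} = \frac{U \left(25 + U\right)}{15}$ ($X{\left(U \right)} = \frac{\frac{U}{3} \left(25 + U\right)}{5} = \frac{\frac{1}{3} U \left(25 + U\right)}{5} = \frac{U \left(25 + U\right)}{15}$)
$I = 149$
$X{\left(0 \right)} I = \frac{1}{15} \cdot 0 \left(25 + 0\right) 149 = \frac{1}{15} \cdot 0 \cdot 25 \cdot 149 = 0 \cdot 149 = 0$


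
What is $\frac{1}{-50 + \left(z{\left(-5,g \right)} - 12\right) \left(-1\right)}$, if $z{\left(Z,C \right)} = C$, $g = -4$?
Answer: $- \frac{1}{34} \approx -0.029412$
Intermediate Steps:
$\frac{1}{-50 + \left(z{\left(-5,g \right)} - 12\right) \left(-1\right)} = \frac{1}{-50 + \left(-4 - 12\right) \left(-1\right)} = \frac{1}{-50 - -16} = \frac{1}{-50 + 16} = \frac{1}{-34} = - \frac{1}{34}$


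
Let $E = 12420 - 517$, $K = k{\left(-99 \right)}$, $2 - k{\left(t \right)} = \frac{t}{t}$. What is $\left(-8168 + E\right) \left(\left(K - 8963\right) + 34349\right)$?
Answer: $94820445$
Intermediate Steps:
$k{\left(t \right)} = 1$ ($k{\left(t \right)} = 2 - \frac{t}{t} = 2 - 1 = 1$)
$K = 1$
$E = 11903$ ($E = 12420 - 517 = 11903$)
$\left(-8168 + E\right) \left(\left(K - 8963\right) + 34349\right) = \left(-8168 + 11903\right) \left(\left(1 - 8963\right) + 34349\right) = 3735 \left(\left(1 - 8963\right) + 34349\right) = 3735 \left(-8962 + 34349\right) = 3735 \cdot 25387 = 94820445$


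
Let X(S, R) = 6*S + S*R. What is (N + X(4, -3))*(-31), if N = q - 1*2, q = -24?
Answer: 434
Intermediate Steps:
X(S, R) = 6*S + R*S
N = -26 (N = -24 - 1*2 = -24 - 2 = -26)
(N + X(4, -3))*(-31) = (-26 + 4*(6 - 3))*(-31) = (-26 + 4*3)*(-31) = (-26 + 12)*(-31) = -14*(-31) = 434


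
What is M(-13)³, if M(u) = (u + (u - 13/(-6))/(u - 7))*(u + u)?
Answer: 58727785103/1728 ≈ 3.3986e+7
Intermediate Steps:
M(u) = 2*u*(u + (13/6 + u)/(-7 + u)) (M(u) = (u + (u - 13*(-⅙))/(-7 + u))*(2*u) = (u + (u + 13/6)/(-7 + u))*(2*u) = (u + (13/6 + u)/(-7 + u))*(2*u) = 2*u*(u + (13/6 + u)/(-7 + u)))
M(-13)³ = ((⅓)*(-13)*(13 - 36*(-13) + 6*(-13)²)/(-7 - 13))³ = ((⅓)*(-13)*(13 + 468 + 6*169)/(-20))³ = ((⅓)*(-13)*(-1/20)*(13 + 468 + 1014))³ = ((⅓)*(-13)*(-1/20)*1495)³ = (3887/12)³ = 58727785103/1728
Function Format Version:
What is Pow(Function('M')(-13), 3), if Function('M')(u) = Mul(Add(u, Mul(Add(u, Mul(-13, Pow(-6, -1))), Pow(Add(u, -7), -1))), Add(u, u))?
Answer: Rational(58727785103, 1728) ≈ 3.3986e+7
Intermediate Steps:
Function('M')(u) = Mul(2, u, Add(u, Mul(Pow(Add(-7, u), -1), Add(Rational(13, 6), u)))) (Function('M')(u) = Mul(Add(u, Mul(Add(u, Mul(-13, Rational(-1, 6))), Pow(Add(-7, u), -1))), Mul(2, u)) = Mul(Add(u, Mul(Add(u, Rational(13, 6)), Pow(Add(-7, u), -1))), Mul(2, u)) = Mul(Add(u, Mul(Add(Rational(13, 6), u), Pow(Add(-7, u), -1))), Mul(2, u)) = Mul(Add(u, Mul(Pow(Add(-7, u), -1), Add(Rational(13, 6), u))), Mul(2, u)) = Mul(2, u, Add(u, Mul(Pow(Add(-7, u), -1), Add(Rational(13, 6), u)))))
Pow(Function('M')(-13), 3) = Pow(Mul(Rational(1, 3), -13, Pow(Add(-7, -13), -1), Add(13, Mul(-36, -13), Mul(6, Pow(-13, 2)))), 3) = Pow(Mul(Rational(1, 3), -13, Pow(-20, -1), Add(13, 468, Mul(6, 169))), 3) = Pow(Mul(Rational(1, 3), -13, Rational(-1, 20), Add(13, 468, 1014)), 3) = Pow(Mul(Rational(1, 3), -13, Rational(-1, 20), 1495), 3) = Pow(Rational(3887, 12), 3) = Rational(58727785103, 1728)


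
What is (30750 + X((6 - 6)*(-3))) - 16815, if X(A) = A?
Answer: 13935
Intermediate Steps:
(30750 + X((6 - 6)*(-3))) - 16815 = (30750 + (6 - 6)*(-3)) - 16815 = (30750 + 0*(-3)) - 16815 = (30750 + 0) - 16815 = 30750 - 16815 = 13935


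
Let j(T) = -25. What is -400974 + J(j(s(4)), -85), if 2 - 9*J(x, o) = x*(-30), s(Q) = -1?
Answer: -3609514/9 ≈ -4.0106e+5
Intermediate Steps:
J(x, o) = 2/9 + 10*x/3 (J(x, o) = 2/9 - x*(-30)/9 = 2/9 - (-10)*x/3 = 2/9 + 10*x/3)
-400974 + J(j(s(4)), -85) = -400974 + (2/9 + (10/3)*(-25)) = -400974 + (2/9 - 250/3) = -400974 - 748/9 = -3609514/9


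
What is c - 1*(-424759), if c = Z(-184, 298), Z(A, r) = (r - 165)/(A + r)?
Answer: 2548561/6 ≈ 4.2476e+5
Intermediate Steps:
Z(A, r) = (-165 + r)/(A + r)
c = 7/6 (c = (-165 + 298)/(-184 + 298) = 133/114 = (1/114)*133 = 7/6 ≈ 1.1667)
c - 1*(-424759) = 7/6 - 1*(-424759) = 7/6 + 424759 = 2548561/6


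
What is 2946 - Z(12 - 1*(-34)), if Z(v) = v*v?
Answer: 830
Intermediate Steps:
Z(v) = v²
2946 - Z(12 - 1*(-34)) = 2946 - (12 - 1*(-34))² = 2946 - (12 + 34)² = 2946 - 1*46² = 2946 - 1*2116 = 2946 - 2116 = 830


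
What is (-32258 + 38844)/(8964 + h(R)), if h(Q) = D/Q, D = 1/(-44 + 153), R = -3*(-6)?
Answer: 12921732/17587369 ≈ 0.73472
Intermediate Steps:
R = 18
D = 1/109 ≈ 0.0091743
h(Q) = 1/(109*Q)
(-32258 + 38844)/(8964 + h(R)) = (-32258 + 38844)/(8964 + (1/109)/18) = 6586/(8964 + (1/109)*(1/18)) = 6586/(8964 + 1/1962) = 6586/(17587369/1962) = 6586*(1962/17587369) = 12921732/17587369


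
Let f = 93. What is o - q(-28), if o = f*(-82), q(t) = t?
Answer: -7598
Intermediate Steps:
o = -7626 (o = 93*(-82) = -7626)
o - q(-28) = -7626 - 1*(-28) = -7626 + 28 = -7598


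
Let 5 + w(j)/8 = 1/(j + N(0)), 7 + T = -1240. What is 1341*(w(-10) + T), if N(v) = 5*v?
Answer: -8634699/5 ≈ -1.7269e+6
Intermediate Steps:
T = -1247 (T = -7 - 1240 = -1247)
w(j) = -40 + 8/j (w(j) = -40 + 8/(j + 5*0) = -40 + 8/(j + 0) = -40 + 8/j)
1341*(w(-10) + T) = 1341*((-40 + 8/(-10)) - 1247) = 1341*((-40 + 8*(-⅒)) - 1247) = 1341*((-40 - ⅘) - 1247) = 1341*(-204/5 - 1247) = 1341*(-6439/5) = -8634699/5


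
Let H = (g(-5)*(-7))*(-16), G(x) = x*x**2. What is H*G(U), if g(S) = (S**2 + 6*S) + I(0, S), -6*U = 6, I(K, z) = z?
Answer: 1120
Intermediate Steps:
U = -1 (U = -1/6*6 = -1)
G(x) = x**3
g(S) = S**2 + 7*S (g(S) = (S**2 + 6*S) + S = S**2 + 7*S)
H = -1120 (H = (-5*(7 - 5)*(-7))*(-16) = (-5*2*(-7))*(-16) = -10*(-7)*(-16) = 70*(-16) = -1120)
H*G(U) = -1120*(-1)**3 = -1120*(-1) = 1120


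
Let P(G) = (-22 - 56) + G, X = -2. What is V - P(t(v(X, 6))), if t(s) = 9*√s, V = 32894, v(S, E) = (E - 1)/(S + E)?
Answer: 32972 - 9*√5/2 ≈ 32962.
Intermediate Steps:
v(S, E) = (-1 + E)/(E + S)
P(G) = -78 + G
V - P(t(v(X, 6))) = 32894 - (-78 + 9*√((-1 + 6)/(6 - 2))) = 32894 - (-78 + 9*√(5/4)) = 32894 - (-78 + 9*(√5/2)) = 32894 - (-78 + 9*√5/2) = 32894 + (78 - 9*√5/2) = 32972 - 9*√5/2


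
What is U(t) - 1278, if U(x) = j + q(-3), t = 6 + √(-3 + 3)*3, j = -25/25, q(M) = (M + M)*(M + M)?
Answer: -1243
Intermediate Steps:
q(M) = 4*M² (q(M) = (2*M)*(2*M) = 4*M²)
j = -1 (j = -25*1/25 = -1)
t = 6 (t = 6 + √0*3 = 6 + 0*3 = 6 + 0 = 6)
U(x) = 35 (U(x) = -1 + 4*(-3)² = -1 + 4*9 = -1 + 36 = 35)
U(t) - 1278 = 35 - 1278 = -1243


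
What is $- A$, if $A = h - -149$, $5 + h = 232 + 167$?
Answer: $-543$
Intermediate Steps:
$h = 394$ ($h = -5 + \left(232 + 167\right) = -5 + 399 = 394$)
$A = 543$ ($A = 394 - -149 = 394 + 149 = 543$)
$- A = \left(-1\right) 543 = -543$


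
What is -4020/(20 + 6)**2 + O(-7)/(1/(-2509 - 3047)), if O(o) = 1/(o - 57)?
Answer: 218661/2704 ≈ 80.866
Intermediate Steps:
O(o) = 1/(-57 + o)
-4020/(20 + 6)**2 + O(-7)/(1/(-2509 - 3047)) = -4020/(20 + 6)**2 + 1/((-57 - 7)*(1/(-2509 - 3047))) = -4020/(26**2) + 1/((-64)*(1/(-5556))) = -4020/676 - 1/(64*(-1/5556)) = -4020*1/676 - 1/64*(-5556) = -1005/169 + 1389/16 = 218661/2704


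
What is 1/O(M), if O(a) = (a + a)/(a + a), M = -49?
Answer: 1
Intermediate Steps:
O(a) = 1 (O(a) = (2*a)/((2*a)) = (2*a)*(1/(2*a)) = 1)
1/O(M) = 1/1 = 1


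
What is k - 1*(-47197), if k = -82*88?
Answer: 39981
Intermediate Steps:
k = -7216
k - 1*(-47197) = -7216 - 1*(-47197) = -7216 + 47197 = 39981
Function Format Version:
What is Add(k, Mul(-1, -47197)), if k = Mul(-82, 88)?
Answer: 39981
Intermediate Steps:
k = -7216
Add(k, Mul(-1, -47197)) = Add(-7216, Mul(-1, -47197)) = Add(-7216, 47197) = 39981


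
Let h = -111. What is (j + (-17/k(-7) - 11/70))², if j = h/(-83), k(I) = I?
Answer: 439615089/33756100 ≈ 13.023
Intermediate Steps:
j = 111/83 (j = -111/(-83) = -111*(-1/83) = 111/83 ≈ 1.3373)
(j + (-17/k(-7) - 11/70))² = (111/83 + (-17/(-7) - 11/70))² = (111/83 + (-17*(-⅐) - 11*1/70))² = (111/83 + (17/7 - 11/70))² = (111/83 + 159/70)² = (20967/5810)² = 439615089/33756100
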